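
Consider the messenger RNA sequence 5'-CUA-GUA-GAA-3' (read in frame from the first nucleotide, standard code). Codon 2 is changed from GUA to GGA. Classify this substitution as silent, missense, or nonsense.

missense

Position 5 falls in codon 2: GUA → Val.
After the substitution the codon is GGA → Gly.
Val ≠ Gly, so this is a missense mutation.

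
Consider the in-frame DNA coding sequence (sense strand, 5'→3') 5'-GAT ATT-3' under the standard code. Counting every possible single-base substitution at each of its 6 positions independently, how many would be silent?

Codon 1 (GAT, Asp): 1 synonymous substitution.
Codon 2 (ATT, Ile): 2 synonymous substitutions.
Total: 1 + 2 = 3.

3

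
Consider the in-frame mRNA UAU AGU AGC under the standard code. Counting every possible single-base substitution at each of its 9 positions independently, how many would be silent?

3

Codon 1 (UAU, Tyr): 1 synonymous substitution.
Codon 2 (AGU, Ser): 1 synonymous substitution.
Codon 3 (AGC, Ser): 1 synonymous substitution.
Total: 1 + 1 + 1 = 3.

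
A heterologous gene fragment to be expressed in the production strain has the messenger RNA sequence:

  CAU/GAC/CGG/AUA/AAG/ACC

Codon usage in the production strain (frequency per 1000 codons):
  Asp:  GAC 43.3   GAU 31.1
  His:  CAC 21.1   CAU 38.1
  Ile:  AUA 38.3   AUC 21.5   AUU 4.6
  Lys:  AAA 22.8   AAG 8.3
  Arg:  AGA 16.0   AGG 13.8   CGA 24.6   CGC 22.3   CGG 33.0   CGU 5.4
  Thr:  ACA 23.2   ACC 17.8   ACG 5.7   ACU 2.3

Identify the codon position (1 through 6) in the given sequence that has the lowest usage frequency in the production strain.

Codon 1 CAU (His): 38.1 per 1000.
Codon 2 GAC (Asp): 43.3 per 1000.
Codon 3 CGG (Arg): 33.0 per 1000.
Codon 4 AUA (Ile): 38.3 per 1000.
Codon 5 AAG (Lys): 8.3 per 1000.
Codon 6 ACC (Thr): 17.8 per 1000.
Lowest frequency is 8.3 at codon 5.

5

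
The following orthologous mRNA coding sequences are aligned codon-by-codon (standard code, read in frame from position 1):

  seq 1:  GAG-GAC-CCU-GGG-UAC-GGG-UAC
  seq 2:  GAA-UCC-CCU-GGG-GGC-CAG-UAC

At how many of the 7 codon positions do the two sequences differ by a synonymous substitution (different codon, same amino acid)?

Codon 1: GAG Glu / GAA Glu — synonymous.
Codon 2: GAC Asp / UCC Ser — nonsynonymous.
Codon 3: CCU Pro / CCU Pro — identical.
Codon 4: GGG Gly / GGG Gly — identical.
Codon 5: UAC Tyr / GGC Gly — nonsynonymous.
Codon 6: GGG Gly / CAG Gln — nonsynonymous.
Codon 7: UAC Tyr / UAC Tyr — identical.
Synonymous differences: 1.

1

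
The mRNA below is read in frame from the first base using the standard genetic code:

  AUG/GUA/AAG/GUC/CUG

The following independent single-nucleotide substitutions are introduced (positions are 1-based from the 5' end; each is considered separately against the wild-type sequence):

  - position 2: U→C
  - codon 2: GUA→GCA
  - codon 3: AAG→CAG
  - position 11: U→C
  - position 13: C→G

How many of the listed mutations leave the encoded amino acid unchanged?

Codon 1: AUG (Met) → ACG (Thr) — missense.
Codon 2: GUA (Val) → GCA (Ala) — missense.
Codon 3: AAG (Lys) → CAG (Gln) — missense.
Codon 4: GUC (Val) → GCC (Ala) — missense.
Codon 5: CUG (Leu) → GUG (Val) — missense.
Synonymous: 0 of 5.

0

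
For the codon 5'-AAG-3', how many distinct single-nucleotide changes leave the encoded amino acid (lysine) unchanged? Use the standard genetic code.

Position 1: none → 0 synonymous.
Position 2: none → 0 synonymous.
Position 3: AAA → 1 synonymous.
Total: 0 + 0 + 1 = 1.

1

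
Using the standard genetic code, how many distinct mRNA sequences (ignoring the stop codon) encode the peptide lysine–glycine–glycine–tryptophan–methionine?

Lys: 2 codons.
Gly: 4 codons.
Gly: 4 codons.
Trp: 1 codon.
Met: 1 codon.
2 × 4 × 4 × 1 × 1 = 32.

32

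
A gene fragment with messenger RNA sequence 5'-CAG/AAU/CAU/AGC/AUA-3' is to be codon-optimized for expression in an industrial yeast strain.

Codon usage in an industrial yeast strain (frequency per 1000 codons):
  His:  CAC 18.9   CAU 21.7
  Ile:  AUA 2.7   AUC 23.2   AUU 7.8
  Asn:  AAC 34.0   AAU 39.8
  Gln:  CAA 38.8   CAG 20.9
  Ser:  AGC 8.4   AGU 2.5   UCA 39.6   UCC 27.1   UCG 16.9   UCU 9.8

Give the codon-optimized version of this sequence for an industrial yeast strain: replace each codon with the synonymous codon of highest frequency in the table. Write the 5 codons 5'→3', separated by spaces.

Codon 1 (Gln): best is CAA at 38.8.
Codon 2 (Asn): best is AAU at 39.8.
Codon 3 (His): best is CAU at 21.7.
Codon 4 (Ser): best is UCA at 39.6.
Codon 5 (Ile): best is AUC at 23.2.

CAA AAU CAU UCA AUC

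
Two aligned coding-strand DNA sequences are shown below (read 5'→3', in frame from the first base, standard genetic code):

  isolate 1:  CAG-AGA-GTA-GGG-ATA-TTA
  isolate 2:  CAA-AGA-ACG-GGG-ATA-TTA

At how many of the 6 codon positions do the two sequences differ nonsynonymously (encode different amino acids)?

Codon 1: CAG Gln / CAA Gln — synonymous.
Codon 2: AGA Arg / AGA Arg — identical.
Codon 3: GTA Val / ACG Thr — nonsynonymous.
Codon 4: GGG Gly / GGG Gly — identical.
Codon 5: ATA Ile / ATA Ile — identical.
Codon 6: TTA Leu / TTA Leu — identical.
Nonsynonymous differences: 1.

1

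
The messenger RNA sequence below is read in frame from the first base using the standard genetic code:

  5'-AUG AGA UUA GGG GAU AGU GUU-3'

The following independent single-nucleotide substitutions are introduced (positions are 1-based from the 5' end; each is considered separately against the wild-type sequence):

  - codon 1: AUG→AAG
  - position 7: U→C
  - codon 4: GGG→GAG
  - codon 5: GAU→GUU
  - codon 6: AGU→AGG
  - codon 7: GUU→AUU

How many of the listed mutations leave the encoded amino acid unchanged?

1

Codon 1: AUG (Met) → AAG (Lys) — missense.
Codon 3: UUA (Leu) → CUA (Leu) — synonymous.
Codon 4: GGG (Gly) → GAG (Glu) — missense.
Codon 5: GAU (Asp) → GUU (Val) — missense.
Codon 6: AGU (Ser) → AGG (Arg) — missense.
Codon 7: GUU (Val) → AUU (Ile) — missense.
Synonymous: 1 of 6.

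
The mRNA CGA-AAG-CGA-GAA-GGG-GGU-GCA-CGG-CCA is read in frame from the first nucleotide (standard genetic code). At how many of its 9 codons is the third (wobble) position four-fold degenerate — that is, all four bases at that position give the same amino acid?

Codon 1 CGA (Arg): third position 4-fold.
Codon 2 AAG (Lys): third position 2-fold.
Codon 3 CGA (Arg): third position 4-fold.
Codon 4 GAA (Glu): third position 2-fold.
Codon 5 GGG (Gly): third position 4-fold.
Codon 6 GGU (Gly): third position 4-fold.
Codon 7 GCA (Ala): third position 4-fold.
Codon 8 CGG (Arg): third position 4-fold.
Codon 9 CCA (Pro): third position 4-fold.
Four-fold degenerate third positions: 7.

7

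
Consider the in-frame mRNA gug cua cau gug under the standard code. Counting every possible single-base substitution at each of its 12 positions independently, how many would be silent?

11

Codon 1 (GUG, Val): 3 synonymous substitutions.
Codon 2 (CUA, Leu): 4 synonymous substitutions.
Codon 3 (CAU, His): 1 synonymous substitution.
Codon 4 (GUG, Val): 3 synonymous substitutions.
Total: 3 + 4 + 1 + 3 = 11.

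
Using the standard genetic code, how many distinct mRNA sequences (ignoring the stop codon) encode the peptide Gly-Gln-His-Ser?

96

Gly: 4 codons.
Gln: 2 codons.
His: 2 codons.
Ser: 6 codons.
4 × 2 × 2 × 6 = 96.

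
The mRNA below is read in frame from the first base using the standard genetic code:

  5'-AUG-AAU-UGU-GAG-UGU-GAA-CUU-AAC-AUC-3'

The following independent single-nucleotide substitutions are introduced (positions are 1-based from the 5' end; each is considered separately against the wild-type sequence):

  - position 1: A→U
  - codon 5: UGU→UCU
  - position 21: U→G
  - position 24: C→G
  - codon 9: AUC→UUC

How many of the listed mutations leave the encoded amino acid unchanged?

1

Codon 1: AUG (Met) → UUG (Leu) — missense.
Codon 5: UGU (Cys) → UCU (Ser) — missense.
Codon 7: CUU (Leu) → CUG (Leu) — synonymous.
Codon 8: AAC (Asn) → AAG (Lys) — missense.
Codon 9: AUC (Ile) → UUC (Phe) — missense.
Synonymous: 1 of 5.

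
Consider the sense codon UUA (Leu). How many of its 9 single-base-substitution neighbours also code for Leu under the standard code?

Position 1: CUA → 1 synonymous.
Position 2: none → 0 synonymous.
Position 3: UUG → 1 synonymous.
Total: 1 + 0 + 1 = 2.

2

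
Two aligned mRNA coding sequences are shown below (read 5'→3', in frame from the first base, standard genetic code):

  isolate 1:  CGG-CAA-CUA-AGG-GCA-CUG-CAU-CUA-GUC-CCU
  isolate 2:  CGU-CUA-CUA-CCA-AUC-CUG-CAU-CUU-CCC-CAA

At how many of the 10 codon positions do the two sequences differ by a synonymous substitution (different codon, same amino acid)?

Codon 1: CGG Arg / CGU Arg — synonymous.
Codon 2: CAA Gln / CUA Leu — nonsynonymous.
Codon 3: CUA Leu / CUA Leu — identical.
Codon 4: AGG Arg / CCA Pro — nonsynonymous.
Codon 5: GCA Ala / AUC Ile — nonsynonymous.
Codon 6: CUG Leu / CUG Leu — identical.
Codon 7: CAU His / CAU His — identical.
Codon 8: CUA Leu / CUU Leu — synonymous.
Codon 9: GUC Val / CCC Pro — nonsynonymous.
Codon 10: CCU Pro / CAA Gln — nonsynonymous.
Synonymous differences: 2.

2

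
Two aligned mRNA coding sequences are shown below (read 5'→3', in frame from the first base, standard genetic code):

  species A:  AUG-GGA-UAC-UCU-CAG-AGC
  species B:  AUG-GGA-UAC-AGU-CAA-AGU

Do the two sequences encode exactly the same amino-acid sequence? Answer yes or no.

Codon 1: AUG Met / AUG Met — identical.
Codon 2: GGA Gly / GGA Gly — identical.
Codon 3: UAC Tyr / UAC Tyr — identical.
Codon 4: UCU Ser / AGU Ser — synonymous.
Codon 5: CAG Gln / CAA Gln — synonymous.
Codon 6: AGC Ser / AGU Ser — synonymous.
Nonsynonymous differences: 0 → same protein.

yes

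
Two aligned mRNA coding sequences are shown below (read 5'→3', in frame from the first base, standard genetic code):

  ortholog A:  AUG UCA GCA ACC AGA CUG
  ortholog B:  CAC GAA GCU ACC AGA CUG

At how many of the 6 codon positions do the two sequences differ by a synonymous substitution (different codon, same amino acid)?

1

Codon 1: AUG Met / CAC His — nonsynonymous.
Codon 2: UCA Ser / GAA Glu — nonsynonymous.
Codon 3: GCA Ala / GCU Ala — synonymous.
Codon 4: ACC Thr / ACC Thr — identical.
Codon 5: AGA Arg / AGA Arg — identical.
Codon 6: CUG Leu / CUG Leu — identical.
Synonymous differences: 1.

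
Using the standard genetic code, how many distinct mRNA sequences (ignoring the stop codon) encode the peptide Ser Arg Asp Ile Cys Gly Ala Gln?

Ser: 6 codons.
Arg: 6 codons.
Asp: 2 codons.
Ile: 3 codons.
Cys: 2 codons.
Gly: 4 codons.
Ala: 4 codons.
Gln: 2 codons.
6 × 6 × 2 × 3 × 2 × 4 × 4 × 2 = 13824.

13824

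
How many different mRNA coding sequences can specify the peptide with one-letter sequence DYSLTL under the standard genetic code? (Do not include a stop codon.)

3456

Asp: 2 codons.
Tyr: 2 codons.
Ser: 6 codons.
Leu: 6 codons.
Thr: 4 codons.
Leu: 6 codons.
2 × 2 × 6 × 6 × 4 × 6 = 3456.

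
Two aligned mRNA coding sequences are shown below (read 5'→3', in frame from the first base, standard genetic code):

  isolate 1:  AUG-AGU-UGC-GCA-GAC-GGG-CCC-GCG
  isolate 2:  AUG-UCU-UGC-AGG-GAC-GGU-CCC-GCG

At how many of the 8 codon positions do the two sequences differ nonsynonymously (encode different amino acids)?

1

Codon 1: AUG Met / AUG Met — identical.
Codon 2: AGU Ser / UCU Ser — synonymous.
Codon 3: UGC Cys / UGC Cys — identical.
Codon 4: GCA Ala / AGG Arg — nonsynonymous.
Codon 5: GAC Asp / GAC Asp — identical.
Codon 6: GGG Gly / GGU Gly — synonymous.
Codon 7: CCC Pro / CCC Pro — identical.
Codon 8: GCG Ala / GCG Ala — identical.
Nonsynonymous differences: 1.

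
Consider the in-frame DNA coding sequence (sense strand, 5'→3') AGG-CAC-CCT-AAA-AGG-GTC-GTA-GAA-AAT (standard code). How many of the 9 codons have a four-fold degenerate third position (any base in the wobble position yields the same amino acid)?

3

Codon 1 AGG (Arg): third position 2-fold.
Codon 2 CAC (His): third position 2-fold.
Codon 3 CCT (Pro): third position 4-fold.
Codon 4 AAA (Lys): third position 2-fold.
Codon 5 AGG (Arg): third position 2-fold.
Codon 6 GTC (Val): third position 4-fold.
Codon 7 GTA (Val): third position 4-fold.
Codon 8 GAA (Glu): third position 2-fold.
Codon 9 AAT (Asn): third position 2-fold.
Four-fold degenerate third positions: 3.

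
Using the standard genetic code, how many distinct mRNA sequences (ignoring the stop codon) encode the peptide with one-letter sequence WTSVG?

Trp: 1 codon.
Thr: 4 codons.
Ser: 6 codons.
Val: 4 codons.
Gly: 4 codons.
1 × 4 × 6 × 4 × 4 = 384.

384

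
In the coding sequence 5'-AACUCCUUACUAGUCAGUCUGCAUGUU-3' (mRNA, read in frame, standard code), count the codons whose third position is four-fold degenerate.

5

Codon 1 AAC (Asn): third position 2-fold.
Codon 2 UCC (Ser): third position 4-fold.
Codon 3 UUA (Leu): third position 2-fold.
Codon 4 CUA (Leu): third position 4-fold.
Codon 5 GUC (Val): third position 4-fold.
Codon 6 AGU (Ser): third position 2-fold.
Codon 7 CUG (Leu): third position 4-fold.
Codon 8 CAU (His): third position 2-fold.
Codon 9 GUU (Val): third position 4-fold.
Four-fold degenerate third positions: 5.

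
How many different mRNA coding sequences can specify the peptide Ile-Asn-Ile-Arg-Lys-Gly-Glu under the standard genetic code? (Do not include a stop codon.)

1728

Ile: 3 codons.
Asn: 2 codons.
Ile: 3 codons.
Arg: 6 codons.
Lys: 2 codons.
Gly: 4 codons.
Glu: 2 codons.
3 × 2 × 3 × 6 × 2 × 4 × 2 = 1728.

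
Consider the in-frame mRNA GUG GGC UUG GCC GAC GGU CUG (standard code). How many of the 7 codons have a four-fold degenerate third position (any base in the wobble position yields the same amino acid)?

5

Codon 1 GUG (Val): third position 4-fold.
Codon 2 GGC (Gly): third position 4-fold.
Codon 3 UUG (Leu): third position 2-fold.
Codon 4 GCC (Ala): third position 4-fold.
Codon 5 GAC (Asp): third position 2-fold.
Codon 6 GGU (Gly): third position 4-fold.
Codon 7 CUG (Leu): third position 4-fold.
Four-fold degenerate third positions: 5.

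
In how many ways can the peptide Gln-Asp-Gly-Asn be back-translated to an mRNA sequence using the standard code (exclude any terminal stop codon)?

Gln: 2 codons.
Asp: 2 codons.
Gly: 4 codons.
Asn: 2 codons.
2 × 2 × 4 × 2 = 32.

32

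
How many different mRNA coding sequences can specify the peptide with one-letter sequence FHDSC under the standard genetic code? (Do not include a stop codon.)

Phe: 2 codons.
His: 2 codons.
Asp: 2 codons.
Ser: 6 codons.
Cys: 2 codons.
2 × 2 × 2 × 6 × 2 = 96.

96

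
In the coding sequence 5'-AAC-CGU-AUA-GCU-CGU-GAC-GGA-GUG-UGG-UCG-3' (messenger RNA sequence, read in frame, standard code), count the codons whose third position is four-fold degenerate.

Codon 1 AAC (Asn): third position 2-fold.
Codon 2 CGU (Arg): third position 4-fold.
Codon 3 AUA (Ile): third position 3-fold.
Codon 4 GCU (Ala): third position 4-fold.
Codon 5 CGU (Arg): third position 4-fold.
Codon 6 GAC (Asp): third position 2-fold.
Codon 7 GGA (Gly): third position 4-fold.
Codon 8 GUG (Val): third position 4-fold.
Codon 9 UGG (Trp): third position 1-fold.
Codon 10 UCG (Ser): third position 4-fold.
Four-fold degenerate third positions: 6.

6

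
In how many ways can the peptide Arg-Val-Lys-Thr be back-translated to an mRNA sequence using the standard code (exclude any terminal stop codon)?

192

Arg: 6 codons.
Val: 4 codons.
Lys: 2 codons.
Thr: 4 codons.
6 × 4 × 2 × 4 = 192.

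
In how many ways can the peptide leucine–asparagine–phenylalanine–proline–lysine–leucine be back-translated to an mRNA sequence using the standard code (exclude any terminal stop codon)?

1152

Leu: 6 codons.
Asn: 2 codons.
Phe: 2 codons.
Pro: 4 codons.
Lys: 2 codons.
Leu: 6 codons.
6 × 2 × 2 × 4 × 2 × 6 = 1152.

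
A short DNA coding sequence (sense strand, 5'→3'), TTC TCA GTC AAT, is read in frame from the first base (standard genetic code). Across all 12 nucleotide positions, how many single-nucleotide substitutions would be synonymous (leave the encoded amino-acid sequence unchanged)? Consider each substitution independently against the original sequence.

8

Codon 1 (TTC, Phe): 1 synonymous substitution.
Codon 2 (TCA, Ser): 3 synonymous substitutions.
Codon 3 (GTC, Val): 3 synonymous substitutions.
Codon 4 (AAT, Asn): 1 synonymous substitution.
Total: 1 + 3 + 3 + 1 = 8.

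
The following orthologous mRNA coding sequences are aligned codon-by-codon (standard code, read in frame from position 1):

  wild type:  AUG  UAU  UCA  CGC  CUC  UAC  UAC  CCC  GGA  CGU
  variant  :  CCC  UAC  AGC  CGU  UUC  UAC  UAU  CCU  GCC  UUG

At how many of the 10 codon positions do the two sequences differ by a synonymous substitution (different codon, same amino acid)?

5

Codon 1: AUG Met / CCC Pro — nonsynonymous.
Codon 2: UAU Tyr / UAC Tyr — synonymous.
Codon 3: UCA Ser / AGC Ser — synonymous.
Codon 4: CGC Arg / CGU Arg — synonymous.
Codon 5: CUC Leu / UUC Phe — nonsynonymous.
Codon 6: UAC Tyr / UAC Tyr — identical.
Codon 7: UAC Tyr / UAU Tyr — synonymous.
Codon 8: CCC Pro / CCU Pro — synonymous.
Codon 9: GGA Gly / GCC Ala — nonsynonymous.
Codon 10: CGU Arg / UUG Leu — nonsynonymous.
Synonymous differences: 5.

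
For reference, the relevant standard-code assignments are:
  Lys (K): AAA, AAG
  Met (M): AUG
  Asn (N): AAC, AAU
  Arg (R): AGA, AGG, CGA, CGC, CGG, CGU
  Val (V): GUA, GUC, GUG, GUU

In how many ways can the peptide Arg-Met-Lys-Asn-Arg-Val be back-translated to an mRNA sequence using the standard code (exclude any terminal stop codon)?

Arg: 6 codons.
Met: 1 codon.
Lys: 2 codons.
Asn: 2 codons.
Arg: 6 codons.
Val: 4 codons.
6 × 1 × 2 × 2 × 6 × 4 = 576.

576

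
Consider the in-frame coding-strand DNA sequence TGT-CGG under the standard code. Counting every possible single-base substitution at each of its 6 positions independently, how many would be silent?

Codon 1 (TGT, Cys): 1 synonymous substitution.
Codon 2 (CGG, Arg): 4 synonymous substitutions.
Total: 1 + 4 = 5.

5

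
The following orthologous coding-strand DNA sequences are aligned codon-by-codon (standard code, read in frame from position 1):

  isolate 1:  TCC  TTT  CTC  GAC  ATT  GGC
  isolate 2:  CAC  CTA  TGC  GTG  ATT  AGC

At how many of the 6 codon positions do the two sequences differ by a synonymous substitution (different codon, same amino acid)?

Codon 1: TCC Ser / CAC His — nonsynonymous.
Codon 2: TTT Phe / CTA Leu — nonsynonymous.
Codon 3: CTC Leu / TGC Cys — nonsynonymous.
Codon 4: GAC Asp / GTG Val — nonsynonymous.
Codon 5: ATT Ile / ATT Ile — identical.
Codon 6: GGC Gly / AGC Ser — nonsynonymous.
Synonymous differences: 0.

0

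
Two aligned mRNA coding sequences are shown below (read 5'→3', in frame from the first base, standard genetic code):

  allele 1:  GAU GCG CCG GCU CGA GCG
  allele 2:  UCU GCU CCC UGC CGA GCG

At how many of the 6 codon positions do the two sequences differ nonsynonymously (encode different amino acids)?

Codon 1: GAU Asp / UCU Ser — nonsynonymous.
Codon 2: GCG Ala / GCU Ala — synonymous.
Codon 3: CCG Pro / CCC Pro — synonymous.
Codon 4: GCU Ala / UGC Cys — nonsynonymous.
Codon 5: CGA Arg / CGA Arg — identical.
Codon 6: GCG Ala / GCG Ala — identical.
Nonsynonymous differences: 2.

2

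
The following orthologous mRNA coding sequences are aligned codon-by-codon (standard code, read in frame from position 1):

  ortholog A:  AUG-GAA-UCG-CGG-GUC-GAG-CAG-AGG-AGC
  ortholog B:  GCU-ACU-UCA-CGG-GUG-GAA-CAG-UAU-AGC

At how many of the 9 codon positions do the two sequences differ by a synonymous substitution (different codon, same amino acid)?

3

Codon 1: AUG Met / GCU Ala — nonsynonymous.
Codon 2: GAA Glu / ACU Thr — nonsynonymous.
Codon 3: UCG Ser / UCA Ser — synonymous.
Codon 4: CGG Arg / CGG Arg — identical.
Codon 5: GUC Val / GUG Val — synonymous.
Codon 6: GAG Glu / GAA Glu — synonymous.
Codon 7: CAG Gln / CAG Gln — identical.
Codon 8: AGG Arg / UAU Tyr — nonsynonymous.
Codon 9: AGC Ser / AGC Ser — identical.
Synonymous differences: 3.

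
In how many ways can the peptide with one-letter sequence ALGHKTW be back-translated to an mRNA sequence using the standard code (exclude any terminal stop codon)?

Ala: 4 codons.
Leu: 6 codons.
Gly: 4 codons.
His: 2 codons.
Lys: 2 codons.
Thr: 4 codons.
Trp: 1 codon.
4 × 6 × 4 × 2 × 2 × 4 × 1 = 1536.

1536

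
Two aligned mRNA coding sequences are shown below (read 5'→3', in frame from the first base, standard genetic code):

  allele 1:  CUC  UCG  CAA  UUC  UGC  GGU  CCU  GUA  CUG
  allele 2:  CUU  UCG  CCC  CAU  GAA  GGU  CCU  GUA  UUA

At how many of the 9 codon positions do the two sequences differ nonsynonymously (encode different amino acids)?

3

Codon 1: CUC Leu / CUU Leu — synonymous.
Codon 2: UCG Ser / UCG Ser — identical.
Codon 3: CAA Gln / CCC Pro — nonsynonymous.
Codon 4: UUC Phe / CAU His — nonsynonymous.
Codon 5: UGC Cys / GAA Glu — nonsynonymous.
Codon 6: GGU Gly / GGU Gly — identical.
Codon 7: CCU Pro / CCU Pro — identical.
Codon 8: GUA Val / GUA Val — identical.
Codon 9: CUG Leu / UUA Leu — synonymous.
Nonsynonymous differences: 3.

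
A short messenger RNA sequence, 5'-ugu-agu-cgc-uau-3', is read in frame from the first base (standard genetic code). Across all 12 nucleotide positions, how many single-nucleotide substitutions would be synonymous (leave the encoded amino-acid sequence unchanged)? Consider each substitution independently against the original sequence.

6

Codon 1 (UGU, Cys): 1 synonymous substitution.
Codon 2 (AGU, Ser): 1 synonymous substitution.
Codon 3 (CGC, Arg): 3 synonymous substitutions.
Codon 4 (UAU, Tyr): 1 synonymous substitution.
Total: 1 + 1 + 3 + 1 = 6.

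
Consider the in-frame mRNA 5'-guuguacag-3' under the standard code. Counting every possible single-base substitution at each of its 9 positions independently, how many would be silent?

7

Codon 1 (GUU, Val): 3 synonymous substitutions.
Codon 2 (GUA, Val): 3 synonymous substitutions.
Codon 3 (CAG, Gln): 1 synonymous substitution.
Total: 3 + 3 + 1 = 7.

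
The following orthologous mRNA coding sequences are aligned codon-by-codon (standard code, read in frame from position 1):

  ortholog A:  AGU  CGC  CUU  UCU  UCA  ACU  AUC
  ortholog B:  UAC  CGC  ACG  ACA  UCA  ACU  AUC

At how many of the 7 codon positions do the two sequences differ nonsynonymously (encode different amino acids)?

Codon 1: AGU Ser / UAC Tyr — nonsynonymous.
Codon 2: CGC Arg / CGC Arg — identical.
Codon 3: CUU Leu / ACG Thr — nonsynonymous.
Codon 4: UCU Ser / ACA Thr — nonsynonymous.
Codon 5: UCA Ser / UCA Ser — identical.
Codon 6: ACU Thr / ACU Thr — identical.
Codon 7: AUC Ile / AUC Ile — identical.
Nonsynonymous differences: 3.

3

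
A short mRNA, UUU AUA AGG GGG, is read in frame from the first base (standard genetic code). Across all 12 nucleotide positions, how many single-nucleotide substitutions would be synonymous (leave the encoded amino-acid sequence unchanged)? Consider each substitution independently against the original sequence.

Codon 1 (UUU, Phe): 1 synonymous substitution.
Codon 2 (AUA, Ile): 2 synonymous substitutions.
Codon 3 (AGG, Arg): 2 synonymous substitutions.
Codon 4 (GGG, Gly): 3 synonymous substitutions.
Total: 1 + 2 + 2 + 3 = 8.

8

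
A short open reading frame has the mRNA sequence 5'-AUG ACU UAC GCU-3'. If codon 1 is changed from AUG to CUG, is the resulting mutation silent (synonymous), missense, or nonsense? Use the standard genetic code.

missense

Position 1 falls in codon 1: AUG → Met.
After the substitution the codon is CUG → Leu.
Met ≠ Leu, so this is a missense mutation.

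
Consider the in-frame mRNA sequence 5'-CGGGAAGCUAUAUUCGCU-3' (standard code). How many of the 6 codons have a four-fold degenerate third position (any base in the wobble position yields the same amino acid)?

3

Codon 1 CGG (Arg): third position 4-fold.
Codon 2 GAA (Glu): third position 2-fold.
Codon 3 GCU (Ala): third position 4-fold.
Codon 4 AUA (Ile): third position 3-fold.
Codon 5 UUC (Phe): third position 2-fold.
Codon 6 GCU (Ala): third position 4-fold.
Four-fold degenerate third positions: 3.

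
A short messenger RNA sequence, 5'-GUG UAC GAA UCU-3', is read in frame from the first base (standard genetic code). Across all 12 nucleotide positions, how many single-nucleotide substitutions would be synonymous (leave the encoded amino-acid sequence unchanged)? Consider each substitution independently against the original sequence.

8

Codon 1 (GUG, Val): 3 synonymous substitutions.
Codon 2 (UAC, Tyr): 1 synonymous substitution.
Codon 3 (GAA, Glu): 1 synonymous substitution.
Codon 4 (UCU, Ser): 3 synonymous substitutions.
Total: 3 + 1 + 1 + 3 = 8.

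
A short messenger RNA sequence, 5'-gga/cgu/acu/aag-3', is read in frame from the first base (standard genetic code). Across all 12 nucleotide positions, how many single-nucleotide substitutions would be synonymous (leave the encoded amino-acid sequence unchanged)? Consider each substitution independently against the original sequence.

Codon 1 (GGA, Gly): 3 synonymous substitutions.
Codon 2 (CGU, Arg): 3 synonymous substitutions.
Codon 3 (ACU, Thr): 3 synonymous substitutions.
Codon 4 (AAG, Lys): 1 synonymous substitution.
Total: 3 + 3 + 3 + 1 = 10.

10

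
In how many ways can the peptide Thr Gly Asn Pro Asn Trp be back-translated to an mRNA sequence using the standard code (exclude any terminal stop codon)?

256

Thr: 4 codons.
Gly: 4 codons.
Asn: 2 codons.
Pro: 4 codons.
Asn: 2 codons.
Trp: 1 codon.
4 × 4 × 2 × 4 × 2 × 1 = 256.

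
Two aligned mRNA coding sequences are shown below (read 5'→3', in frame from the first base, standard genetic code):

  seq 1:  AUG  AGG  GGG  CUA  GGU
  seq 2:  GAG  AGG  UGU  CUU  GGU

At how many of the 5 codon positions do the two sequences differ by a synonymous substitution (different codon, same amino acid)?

1

Codon 1: AUG Met / GAG Glu — nonsynonymous.
Codon 2: AGG Arg / AGG Arg — identical.
Codon 3: GGG Gly / UGU Cys — nonsynonymous.
Codon 4: CUA Leu / CUU Leu — synonymous.
Codon 5: GGU Gly / GGU Gly — identical.
Synonymous differences: 1.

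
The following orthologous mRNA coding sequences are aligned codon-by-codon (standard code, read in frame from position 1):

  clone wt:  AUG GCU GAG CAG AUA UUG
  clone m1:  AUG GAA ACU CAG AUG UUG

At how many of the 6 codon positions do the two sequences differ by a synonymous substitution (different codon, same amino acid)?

0

Codon 1: AUG Met / AUG Met — identical.
Codon 2: GCU Ala / GAA Glu — nonsynonymous.
Codon 3: GAG Glu / ACU Thr — nonsynonymous.
Codon 4: CAG Gln / CAG Gln — identical.
Codon 5: AUA Ile / AUG Met — nonsynonymous.
Codon 6: UUG Leu / UUG Leu — identical.
Synonymous differences: 0.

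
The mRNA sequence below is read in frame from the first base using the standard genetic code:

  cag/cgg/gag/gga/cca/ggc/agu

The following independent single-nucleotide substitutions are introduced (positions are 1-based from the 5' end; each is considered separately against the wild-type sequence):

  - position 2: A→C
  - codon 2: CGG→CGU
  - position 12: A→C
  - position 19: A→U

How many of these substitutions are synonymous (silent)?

Codon 1: CAG (Gln) → CCG (Pro) — missense.
Codon 2: CGG (Arg) → CGU (Arg) — synonymous.
Codon 4: GGA (Gly) → GGC (Gly) — synonymous.
Codon 7: AGU (Ser) → UGU (Cys) — missense.
Synonymous: 2 of 4.

2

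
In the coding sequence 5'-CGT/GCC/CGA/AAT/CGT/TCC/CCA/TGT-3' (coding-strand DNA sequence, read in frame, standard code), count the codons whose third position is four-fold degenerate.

6

Codon 1 CGT (Arg): third position 4-fold.
Codon 2 GCC (Ala): third position 4-fold.
Codon 3 CGA (Arg): third position 4-fold.
Codon 4 AAT (Asn): third position 2-fold.
Codon 5 CGT (Arg): third position 4-fold.
Codon 6 TCC (Ser): third position 4-fold.
Codon 7 CCA (Pro): third position 4-fold.
Codon 8 TGT (Cys): third position 2-fold.
Four-fold degenerate third positions: 6.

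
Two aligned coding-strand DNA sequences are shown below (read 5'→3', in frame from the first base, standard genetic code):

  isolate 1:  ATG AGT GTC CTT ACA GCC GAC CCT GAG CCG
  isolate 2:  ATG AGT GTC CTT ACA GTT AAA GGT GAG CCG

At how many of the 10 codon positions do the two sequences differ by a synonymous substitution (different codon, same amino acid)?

Codon 1: ATG Met / ATG Met — identical.
Codon 2: AGT Ser / AGT Ser — identical.
Codon 3: GTC Val / GTC Val — identical.
Codon 4: CTT Leu / CTT Leu — identical.
Codon 5: ACA Thr / ACA Thr — identical.
Codon 6: GCC Ala / GTT Val — nonsynonymous.
Codon 7: GAC Asp / AAA Lys — nonsynonymous.
Codon 8: CCT Pro / GGT Gly — nonsynonymous.
Codon 9: GAG Glu / GAG Glu — identical.
Codon 10: CCG Pro / CCG Pro — identical.
Synonymous differences: 0.

0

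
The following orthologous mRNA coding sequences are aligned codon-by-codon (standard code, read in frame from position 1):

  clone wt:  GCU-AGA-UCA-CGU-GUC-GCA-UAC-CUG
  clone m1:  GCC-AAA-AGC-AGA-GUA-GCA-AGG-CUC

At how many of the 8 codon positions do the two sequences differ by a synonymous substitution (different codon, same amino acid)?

5

Codon 1: GCU Ala / GCC Ala — synonymous.
Codon 2: AGA Arg / AAA Lys — nonsynonymous.
Codon 3: UCA Ser / AGC Ser — synonymous.
Codon 4: CGU Arg / AGA Arg — synonymous.
Codon 5: GUC Val / GUA Val — synonymous.
Codon 6: GCA Ala / GCA Ala — identical.
Codon 7: UAC Tyr / AGG Arg — nonsynonymous.
Codon 8: CUG Leu / CUC Leu — synonymous.
Synonymous differences: 5.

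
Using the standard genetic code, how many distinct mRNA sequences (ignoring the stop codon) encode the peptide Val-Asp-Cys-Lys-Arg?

Val: 4 codons.
Asp: 2 codons.
Cys: 2 codons.
Lys: 2 codons.
Arg: 6 codons.
4 × 2 × 2 × 2 × 6 = 192.

192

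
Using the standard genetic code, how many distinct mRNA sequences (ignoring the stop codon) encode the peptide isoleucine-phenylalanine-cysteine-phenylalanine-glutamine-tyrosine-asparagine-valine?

Ile: 3 codons.
Phe: 2 codons.
Cys: 2 codons.
Phe: 2 codons.
Gln: 2 codons.
Tyr: 2 codons.
Asn: 2 codons.
Val: 4 codons.
3 × 2 × 2 × 2 × 2 × 2 × 2 × 4 = 768.

768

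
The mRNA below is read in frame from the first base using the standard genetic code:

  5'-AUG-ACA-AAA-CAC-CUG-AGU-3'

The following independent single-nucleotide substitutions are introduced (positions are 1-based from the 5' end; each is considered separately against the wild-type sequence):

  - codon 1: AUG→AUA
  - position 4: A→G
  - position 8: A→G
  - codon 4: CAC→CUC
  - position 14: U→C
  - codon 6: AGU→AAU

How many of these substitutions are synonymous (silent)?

Codon 1: AUG (Met) → AUA (Ile) — missense.
Codon 2: ACA (Thr) → GCA (Ala) — missense.
Codon 3: AAA (Lys) → AGA (Arg) — missense.
Codon 4: CAC (His) → CUC (Leu) — missense.
Codon 5: CUG (Leu) → CCG (Pro) — missense.
Codon 6: AGU (Ser) → AAU (Asn) — missense.
Synonymous: 0 of 6.

0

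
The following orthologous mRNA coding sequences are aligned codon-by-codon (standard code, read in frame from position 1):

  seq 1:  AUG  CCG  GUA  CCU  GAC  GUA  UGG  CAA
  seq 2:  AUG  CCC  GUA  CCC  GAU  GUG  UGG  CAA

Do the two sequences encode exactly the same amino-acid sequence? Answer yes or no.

yes

Codon 1: AUG Met / AUG Met — identical.
Codon 2: CCG Pro / CCC Pro — synonymous.
Codon 3: GUA Val / GUA Val — identical.
Codon 4: CCU Pro / CCC Pro — synonymous.
Codon 5: GAC Asp / GAU Asp — synonymous.
Codon 6: GUA Val / GUG Val — synonymous.
Codon 7: UGG Trp / UGG Trp — identical.
Codon 8: CAA Gln / CAA Gln — identical.
Nonsynonymous differences: 0 → same protein.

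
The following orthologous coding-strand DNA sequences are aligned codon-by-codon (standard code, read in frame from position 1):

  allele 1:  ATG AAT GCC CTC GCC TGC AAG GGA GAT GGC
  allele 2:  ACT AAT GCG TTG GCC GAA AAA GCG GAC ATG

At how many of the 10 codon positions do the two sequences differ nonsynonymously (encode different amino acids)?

4

Codon 1: ATG Met / ACT Thr — nonsynonymous.
Codon 2: AAT Asn / AAT Asn — identical.
Codon 3: GCC Ala / GCG Ala — synonymous.
Codon 4: CTC Leu / TTG Leu — synonymous.
Codon 5: GCC Ala / GCC Ala — identical.
Codon 6: TGC Cys / GAA Glu — nonsynonymous.
Codon 7: AAG Lys / AAA Lys — synonymous.
Codon 8: GGA Gly / GCG Ala — nonsynonymous.
Codon 9: GAT Asp / GAC Asp — synonymous.
Codon 10: GGC Gly / ATG Met — nonsynonymous.
Nonsynonymous differences: 4.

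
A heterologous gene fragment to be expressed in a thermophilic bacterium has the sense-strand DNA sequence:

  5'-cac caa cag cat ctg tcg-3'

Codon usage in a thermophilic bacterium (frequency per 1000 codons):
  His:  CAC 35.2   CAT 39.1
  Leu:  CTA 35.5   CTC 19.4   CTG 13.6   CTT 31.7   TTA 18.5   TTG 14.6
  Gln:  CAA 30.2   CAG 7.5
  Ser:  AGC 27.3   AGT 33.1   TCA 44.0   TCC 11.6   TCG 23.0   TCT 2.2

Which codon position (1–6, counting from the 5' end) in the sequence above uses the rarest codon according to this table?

3

Codon 1 CAC (His): 35.2 per 1000.
Codon 2 CAA (Gln): 30.2 per 1000.
Codon 3 CAG (Gln): 7.5 per 1000.
Codon 4 CAT (His): 39.1 per 1000.
Codon 5 CTG (Leu): 13.6 per 1000.
Codon 6 TCG (Ser): 23.0 per 1000.
Lowest frequency is 7.5 at codon 3.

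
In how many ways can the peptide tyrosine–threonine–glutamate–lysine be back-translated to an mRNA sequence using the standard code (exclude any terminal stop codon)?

32

Tyr: 2 codons.
Thr: 4 codons.
Glu: 2 codons.
Lys: 2 codons.
2 × 4 × 2 × 2 = 32.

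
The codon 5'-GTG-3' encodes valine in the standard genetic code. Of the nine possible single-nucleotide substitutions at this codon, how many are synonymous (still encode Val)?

Position 1: none → 0 synonymous.
Position 2: none → 0 synonymous.
Position 3: GTT, GTC, GTA → 3 synonymous.
Total: 0 + 0 + 3 = 3.

3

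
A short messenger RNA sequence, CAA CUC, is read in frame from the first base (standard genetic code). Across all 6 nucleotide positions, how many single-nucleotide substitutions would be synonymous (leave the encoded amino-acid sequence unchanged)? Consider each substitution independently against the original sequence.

Codon 1 (CAA, Gln): 1 synonymous substitution.
Codon 2 (CUC, Leu): 3 synonymous substitutions.
Total: 1 + 3 = 4.

4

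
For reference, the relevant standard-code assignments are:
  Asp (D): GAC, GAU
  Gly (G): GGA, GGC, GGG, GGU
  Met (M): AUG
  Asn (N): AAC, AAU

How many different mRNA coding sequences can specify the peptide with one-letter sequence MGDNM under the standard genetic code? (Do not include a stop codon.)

Met: 1 codon.
Gly: 4 codons.
Asp: 2 codons.
Asn: 2 codons.
Met: 1 codon.
1 × 4 × 2 × 2 × 1 = 16.

16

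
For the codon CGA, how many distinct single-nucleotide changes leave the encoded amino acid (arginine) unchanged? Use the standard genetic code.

4

Position 1: AGA → 1 synonymous.
Position 2: none → 0 synonymous.
Position 3: CGU, CGC, CGG → 3 synonymous.
Total: 1 + 0 + 3 = 4.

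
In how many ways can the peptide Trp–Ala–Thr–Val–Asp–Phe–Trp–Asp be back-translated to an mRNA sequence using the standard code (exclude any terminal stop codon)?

Trp: 1 codon.
Ala: 4 codons.
Thr: 4 codons.
Val: 4 codons.
Asp: 2 codons.
Phe: 2 codons.
Trp: 1 codon.
Asp: 2 codons.
1 × 4 × 4 × 4 × 2 × 2 × 1 × 2 = 512.

512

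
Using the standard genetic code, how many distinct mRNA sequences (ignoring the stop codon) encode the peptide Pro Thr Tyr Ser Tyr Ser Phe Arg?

Pro: 4 codons.
Thr: 4 codons.
Tyr: 2 codons.
Ser: 6 codons.
Tyr: 2 codons.
Ser: 6 codons.
Phe: 2 codons.
Arg: 6 codons.
4 × 4 × 2 × 6 × 2 × 6 × 2 × 6 = 27648.

27648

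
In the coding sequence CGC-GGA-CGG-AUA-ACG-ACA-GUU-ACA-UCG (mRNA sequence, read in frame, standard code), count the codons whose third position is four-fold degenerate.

8

Codon 1 CGC (Arg): third position 4-fold.
Codon 2 GGA (Gly): third position 4-fold.
Codon 3 CGG (Arg): third position 4-fold.
Codon 4 AUA (Ile): third position 3-fold.
Codon 5 ACG (Thr): third position 4-fold.
Codon 6 ACA (Thr): third position 4-fold.
Codon 7 GUU (Val): third position 4-fold.
Codon 8 ACA (Thr): third position 4-fold.
Codon 9 UCG (Ser): third position 4-fold.
Four-fold degenerate third positions: 8.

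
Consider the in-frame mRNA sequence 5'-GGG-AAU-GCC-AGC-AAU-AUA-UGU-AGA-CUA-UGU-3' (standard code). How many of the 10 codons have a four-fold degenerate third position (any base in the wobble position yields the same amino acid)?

Codon 1 GGG (Gly): third position 4-fold.
Codon 2 AAU (Asn): third position 2-fold.
Codon 3 GCC (Ala): third position 4-fold.
Codon 4 AGC (Ser): third position 2-fold.
Codon 5 AAU (Asn): third position 2-fold.
Codon 6 AUA (Ile): third position 3-fold.
Codon 7 UGU (Cys): third position 2-fold.
Codon 8 AGA (Arg): third position 2-fold.
Codon 9 CUA (Leu): third position 4-fold.
Codon 10 UGU (Cys): third position 2-fold.
Four-fold degenerate third positions: 3.

3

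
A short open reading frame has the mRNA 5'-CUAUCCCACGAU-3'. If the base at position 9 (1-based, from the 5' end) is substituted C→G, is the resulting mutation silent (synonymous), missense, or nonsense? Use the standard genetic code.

Position 9 falls in codon 3: CAC → His.
After the substitution the codon is CAG → Gln.
His ≠ Gln, so this is a missense mutation.

missense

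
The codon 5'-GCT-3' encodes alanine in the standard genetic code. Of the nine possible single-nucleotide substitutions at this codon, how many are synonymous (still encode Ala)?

Position 1: none → 0 synonymous.
Position 2: none → 0 synonymous.
Position 3: GCC, GCA, GCG → 3 synonymous.
Total: 0 + 0 + 3 = 3.

3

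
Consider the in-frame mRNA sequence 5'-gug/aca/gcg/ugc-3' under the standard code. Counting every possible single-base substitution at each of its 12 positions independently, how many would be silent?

Codon 1 (GUG, Val): 3 synonymous substitutions.
Codon 2 (ACA, Thr): 3 synonymous substitutions.
Codon 3 (GCG, Ala): 3 synonymous substitutions.
Codon 4 (UGC, Cys): 1 synonymous substitution.
Total: 3 + 3 + 3 + 1 = 10.

10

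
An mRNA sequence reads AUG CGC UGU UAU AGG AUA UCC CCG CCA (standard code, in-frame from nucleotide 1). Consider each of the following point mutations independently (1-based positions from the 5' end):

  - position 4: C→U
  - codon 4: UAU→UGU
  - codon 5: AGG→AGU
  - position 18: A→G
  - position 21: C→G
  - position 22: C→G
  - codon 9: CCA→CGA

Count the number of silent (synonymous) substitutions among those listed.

Codon 2: CGC (Arg) → UGC (Cys) — missense.
Codon 4: UAU (Tyr) → UGU (Cys) — missense.
Codon 5: AGG (Arg) → AGU (Ser) — missense.
Codon 6: AUA (Ile) → AUG (Met) — missense.
Codon 7: UCC (Ser) → UCG (Ser) — synonymous.
Codon 8: CCG (Pro) → GCG (Ala) — missense.
Codon 9: CCA (Pro) → CGA (Arg) — missense.
Synonymous: 1 of 7.

1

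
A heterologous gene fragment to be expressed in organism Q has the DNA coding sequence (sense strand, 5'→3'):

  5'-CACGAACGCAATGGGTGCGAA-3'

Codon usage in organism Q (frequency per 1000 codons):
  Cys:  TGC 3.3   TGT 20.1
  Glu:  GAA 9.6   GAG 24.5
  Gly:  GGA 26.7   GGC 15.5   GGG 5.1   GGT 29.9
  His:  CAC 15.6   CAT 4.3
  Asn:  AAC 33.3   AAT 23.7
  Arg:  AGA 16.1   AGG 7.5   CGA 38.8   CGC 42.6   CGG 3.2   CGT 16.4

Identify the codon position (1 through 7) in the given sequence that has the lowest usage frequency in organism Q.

6

Codon 1 CAC (His): 15.6 per 1000.
Codon 2 GAA (Glu): 9.6 per 1000.
Codon 3 CGC (Arg): 42.6 per 1000.
Codon 4 AAT (Asn): 23.7 per 1000.
Codon 5 GGG (Gly): 5.1 per 1000.
Codon 6 TGC (Cys): 3.3 per 1000.
Codon 7 GAA (Glu): 9.6 per 1000.
Lowest frequency is 3.3 at codon 6.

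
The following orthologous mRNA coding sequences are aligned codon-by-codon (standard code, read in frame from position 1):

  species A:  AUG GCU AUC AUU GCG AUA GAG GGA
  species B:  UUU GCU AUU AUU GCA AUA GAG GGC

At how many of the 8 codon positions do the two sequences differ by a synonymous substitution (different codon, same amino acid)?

Codon 1: AUG Met / UUU Phe — nonsynonymous.
Codon 2: GCU Ala / GCU Ala — identical.
Codon 3: AUC Ile / AUU Ile — synonymous.
Codon 4: AUU Ile / AUU Ile — identical.
Codon 5: GCG Ala / GCA Ala — synonymous.
Codon 6: AUA Ile / AUA Ile — identical.
Codon 7: GAG Glu / GAG Glu — identical.
Codon 8: GGA Gly / GGC Gly — synonymous.
Synonymous differences: 3.

3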